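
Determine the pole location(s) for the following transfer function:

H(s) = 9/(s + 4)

Pole is where denominator = 0: s + 4 = 0, so s = -4.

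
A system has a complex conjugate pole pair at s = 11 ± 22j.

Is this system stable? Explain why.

Real part of poles is 11 (> 0, right half-plane). Unstable.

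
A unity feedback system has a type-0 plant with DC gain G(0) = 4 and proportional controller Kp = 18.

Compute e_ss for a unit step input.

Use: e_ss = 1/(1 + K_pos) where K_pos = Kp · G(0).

K_pos = Kp · G(0) = 18 × 4 = 72. e_ss = 1/(1 + 72) = 0.0137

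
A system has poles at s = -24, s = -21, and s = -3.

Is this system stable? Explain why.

All poles are in the left half-plane. System is stable.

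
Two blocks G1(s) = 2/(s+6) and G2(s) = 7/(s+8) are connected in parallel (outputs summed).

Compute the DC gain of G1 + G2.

Parallel: G_eq = G1 + G2. DC gain = G1(0) + G2(0) = 2/6 + 7/8 = 0.3333 + 0.875 = 1.2083.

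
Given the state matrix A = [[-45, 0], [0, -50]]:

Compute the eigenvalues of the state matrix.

For diagonal matrix, eigenvalues are diagonal entries: λ₁ = -45, λ₂ = -50.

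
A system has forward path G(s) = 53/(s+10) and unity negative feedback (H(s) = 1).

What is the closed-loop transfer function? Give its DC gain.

T(s) = G/(1+GH) = [53/(s+10)] / [1 + 53/(s+10)] = 53/(s+10+53) = 53/(s+63). DC gain = 53/63 = 0.8413.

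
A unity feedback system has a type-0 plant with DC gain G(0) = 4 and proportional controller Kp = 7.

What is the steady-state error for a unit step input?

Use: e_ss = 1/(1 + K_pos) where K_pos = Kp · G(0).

K_pos = Kp · G(0) = 7 × 4 = 28. e_ss = 1/(1 + 28) = 0.0345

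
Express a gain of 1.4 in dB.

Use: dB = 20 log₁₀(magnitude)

dB = 20 log₁₀(1.4) = 2.9 dB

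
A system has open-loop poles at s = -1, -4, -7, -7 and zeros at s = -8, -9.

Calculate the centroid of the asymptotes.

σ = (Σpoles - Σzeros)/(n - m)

σ = (Σpoles - Σzeros)/(n - m) = (-19 - (-17))/(4 - 2) = -2/2 = -1.0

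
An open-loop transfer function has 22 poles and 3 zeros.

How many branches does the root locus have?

Root locus has n branches where n = number of poles = 22.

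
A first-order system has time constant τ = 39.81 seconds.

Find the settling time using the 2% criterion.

For first-order system, 2% settling time ≈ 4τ = 4 × 39.81 = 159.24 s.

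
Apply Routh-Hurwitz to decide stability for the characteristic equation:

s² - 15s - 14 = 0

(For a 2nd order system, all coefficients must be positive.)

Coefficients: 1, -15, -14. b=-15, c=-14 not positive, so system is unstable.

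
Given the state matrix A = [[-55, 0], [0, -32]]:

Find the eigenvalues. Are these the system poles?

For diagonal matrix, eigenvalues are diagonal entries: λ₁ = -55, λ₂ = -32. Eigenvalues of A = system poles.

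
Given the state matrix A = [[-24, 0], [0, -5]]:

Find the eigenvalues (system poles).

For diagonal matrix, eigenvalues are diagonal entries: λ₁ = -24, λ₂ = -5.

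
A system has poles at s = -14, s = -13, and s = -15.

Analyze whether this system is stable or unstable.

All poles are in the left half-plane. System is stable.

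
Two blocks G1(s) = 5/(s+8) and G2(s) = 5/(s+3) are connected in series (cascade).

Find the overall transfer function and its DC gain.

Series: multiply transfer functions. G_eq = 5/(s+8) × 5/(s+3) = 25/((s+8)(s+3)). DC gain = 25/(8×3) = 1.0417.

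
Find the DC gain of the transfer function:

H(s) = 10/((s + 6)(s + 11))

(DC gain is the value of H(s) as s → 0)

DC gain = H(0) = 10/(6 × 11) = 10/66 = 0.1515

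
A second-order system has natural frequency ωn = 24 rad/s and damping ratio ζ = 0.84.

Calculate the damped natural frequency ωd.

ωd = ωn√(1 - ζ²) = 24√(1 - 0.84²) = 13.02 rad/s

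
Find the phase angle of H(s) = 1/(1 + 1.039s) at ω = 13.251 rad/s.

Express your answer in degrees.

Phase = -arctan(ωτ) = -arctan(13.251 × 1.039) = -85.8°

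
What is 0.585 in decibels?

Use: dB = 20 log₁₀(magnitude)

dB = 20 log₁₀(0.585) = -4.7 dB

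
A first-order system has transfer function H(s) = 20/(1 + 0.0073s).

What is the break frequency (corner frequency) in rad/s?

Corner frequency = 1/τ = 1/0.0073 = 136.986 rad/s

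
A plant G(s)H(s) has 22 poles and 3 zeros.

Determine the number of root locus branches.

Root locus has n branches where n = number of poles = 22.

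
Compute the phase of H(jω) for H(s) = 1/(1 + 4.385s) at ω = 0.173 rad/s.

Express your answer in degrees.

Phase = -arctan(ωτ) = -arctan(0.173 × 4.385) = -37.2°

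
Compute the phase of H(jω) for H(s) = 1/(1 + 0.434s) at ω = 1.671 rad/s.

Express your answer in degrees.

Phase = -arctan(ωτ) = -arctan(1.671 × 0.434) = -36.0°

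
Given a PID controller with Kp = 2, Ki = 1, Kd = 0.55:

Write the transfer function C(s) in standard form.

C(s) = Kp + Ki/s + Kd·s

Substituting values: C(s) = 2 + 1/s + 0.55s = (0.55s² + 2s + 1)/s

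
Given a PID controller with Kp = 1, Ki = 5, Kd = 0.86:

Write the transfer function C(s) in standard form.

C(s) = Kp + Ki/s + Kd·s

Substituting values: C(s) = 1 + 5/s + 0.86s = (0.86s² + s + 5)/s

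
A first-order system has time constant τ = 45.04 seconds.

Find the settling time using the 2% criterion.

For first-order system, 2% settling time ≈ 4τ = 4 × 45.04 = 180.16 s.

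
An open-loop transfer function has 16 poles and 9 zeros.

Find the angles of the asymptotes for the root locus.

n - m = 16 - 9 = 7. Angles: θk = (2k + 1)·180°/7 = 25.71°, 77.14°, 128.57°, 180°, 231.43°, 282.86°, 334.29°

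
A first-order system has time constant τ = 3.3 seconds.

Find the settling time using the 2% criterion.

For first-order system, 2% settling time ≈ 4τ = 4 × 3.3 = 13.2 s.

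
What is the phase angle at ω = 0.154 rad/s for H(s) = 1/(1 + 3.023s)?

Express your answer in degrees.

Phase = -arctan(ωτ) = -arctan(0.154 × 3.023) = -25.0°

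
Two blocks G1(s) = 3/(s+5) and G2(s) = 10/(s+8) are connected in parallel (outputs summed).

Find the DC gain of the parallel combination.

Parallel: G_eq = G1 + G2. DC gain = G1(0) + G2(0) = 3/5 + 10/8 = 0.6 + 1.25 = 1.85.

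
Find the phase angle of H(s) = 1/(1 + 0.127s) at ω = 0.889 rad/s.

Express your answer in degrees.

Phase = -arctan(ωτ) = -arctan(0.889 × 0.127) = -6.4°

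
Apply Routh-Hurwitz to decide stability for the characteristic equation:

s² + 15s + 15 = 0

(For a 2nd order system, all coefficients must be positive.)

Coefficients: 1, 15, 15. All positive, so system is stable.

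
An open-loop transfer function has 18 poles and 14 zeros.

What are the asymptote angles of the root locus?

n - m = 18 - 14 = 4. Angles: θk = (2k + 1)·180°/4 = 45°, 135°, 225°, 315°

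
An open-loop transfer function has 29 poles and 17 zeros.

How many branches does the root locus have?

Root locus has n branches where n = number of poles = 29.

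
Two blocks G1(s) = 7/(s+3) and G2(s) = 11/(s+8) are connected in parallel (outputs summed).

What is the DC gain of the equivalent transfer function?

Parallel: G_eq = G1 + G2. DC gain = G1(0) + G2(0) = 7/3 + 11/8 = 2.3333 + 1.375 = 3.7083.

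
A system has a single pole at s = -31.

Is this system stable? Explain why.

Pole at s = -31 is in the left half-plane. Stable.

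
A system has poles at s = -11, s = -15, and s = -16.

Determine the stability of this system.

All poles are in the left half-plane. System is stable.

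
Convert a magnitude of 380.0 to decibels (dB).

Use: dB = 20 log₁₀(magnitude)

dB = 20 log₁₀(380.0) = 51.6 dB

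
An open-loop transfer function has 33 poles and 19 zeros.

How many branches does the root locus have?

Root locus has n branches where n = number of poles = 33.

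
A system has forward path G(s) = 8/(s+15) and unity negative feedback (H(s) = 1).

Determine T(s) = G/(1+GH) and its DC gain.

T(s) = G/(1+GH) = [8/(s+15)] / [1 + 8/(s+15)] = 8/(s+15+8) = 8/(s+23). DC gain = 8/23 = 0.3478.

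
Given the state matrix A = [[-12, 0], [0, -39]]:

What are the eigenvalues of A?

For diagonal matrix, eigenvalues are diagonal entries: λ₁ = -12, λ₂ = -39.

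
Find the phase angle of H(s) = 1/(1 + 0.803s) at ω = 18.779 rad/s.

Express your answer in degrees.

Phase = -arctan(ωτ) = -arctan(18.779 × 0.803) = -86.2°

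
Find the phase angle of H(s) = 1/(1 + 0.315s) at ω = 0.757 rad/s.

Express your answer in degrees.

Phase = -arctan(ωτ) = -arctan(0.757 × 0.315) = -13.4°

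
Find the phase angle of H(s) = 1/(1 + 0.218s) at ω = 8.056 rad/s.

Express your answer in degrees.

Phase = -arctan(ωτ) = -arctan(8.056 × 0.218) = -60.3°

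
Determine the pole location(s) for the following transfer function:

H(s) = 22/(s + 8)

Pole is where denominator = 0: s + 8 = 0, so s = -8.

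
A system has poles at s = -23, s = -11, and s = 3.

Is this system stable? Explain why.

Pole(s) at s = 3 are not in the left half-plane. System is unstable.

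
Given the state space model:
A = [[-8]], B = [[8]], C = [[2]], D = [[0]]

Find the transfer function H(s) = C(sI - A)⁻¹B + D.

(sI - A)⁻¹ = 1/(s + 8). H(s) = 2 × 8/(s + 8) + 0 = 16/(s + 8).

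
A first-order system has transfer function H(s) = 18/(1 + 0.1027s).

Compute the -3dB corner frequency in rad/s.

Corner frequency = 1/τ = 1/0.1027 = 9.737 rad/s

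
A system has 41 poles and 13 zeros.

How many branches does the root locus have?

Root locus has n branches where n = number of poles = 41.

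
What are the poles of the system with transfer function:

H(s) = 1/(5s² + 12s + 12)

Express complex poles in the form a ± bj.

Discriminant = 12² - 4×5×12 = 144 - 240 = -96 < 0, so the poles are a complex conjugate pair s = (-12 ± j√96)/(2×5). Real part = -12/(2×5) = -12/10 = -1.2; imaginary part = ±√96/(2×5) ≈ 0.9798. Poles: s = -1.2 ± 0.9798j.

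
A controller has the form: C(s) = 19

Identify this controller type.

This is a Proportional (P) controller.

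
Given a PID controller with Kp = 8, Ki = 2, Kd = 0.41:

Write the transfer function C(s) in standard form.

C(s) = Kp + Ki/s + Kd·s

Substituting values: C(s) = 8 + 2/s + 0.41s = (0.41s² + 8s + 2)/s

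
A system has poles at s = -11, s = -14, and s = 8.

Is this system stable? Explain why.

Pole(s) at s = 8 are not in the left half-plane. System is unstable.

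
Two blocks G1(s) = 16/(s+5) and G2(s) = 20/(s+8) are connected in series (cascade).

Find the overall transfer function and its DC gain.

Series: multiply transfer functions. G_eq = 16/(s+5) × 20/(s+8) = 320/((s+5)(s+8)). DC gain = 320/(5×8) = 8.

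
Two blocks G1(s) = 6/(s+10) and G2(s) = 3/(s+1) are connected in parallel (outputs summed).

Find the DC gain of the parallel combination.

Parallel: G_eq = G1 + G2. DC gain = G1(0) + G2(0) = 6/10 + 3/1 = 0.6 + 3 = 3.6.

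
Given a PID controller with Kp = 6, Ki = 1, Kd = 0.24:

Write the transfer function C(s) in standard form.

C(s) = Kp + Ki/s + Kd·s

Substituting values: C(s) = 6 + 1/s + 0.24s = (0.24s² + 6s + 1)/s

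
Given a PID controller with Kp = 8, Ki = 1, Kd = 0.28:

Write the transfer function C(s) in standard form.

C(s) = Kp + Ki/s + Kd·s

Substituting values: C(s) = 8 + 1/s + 0.28s = (0.28s² + 8s + 1)/s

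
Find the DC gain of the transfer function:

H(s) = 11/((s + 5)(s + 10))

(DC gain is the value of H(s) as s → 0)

DC gain = H(0) = 11/(5 × 10) = 11/50 = 0.22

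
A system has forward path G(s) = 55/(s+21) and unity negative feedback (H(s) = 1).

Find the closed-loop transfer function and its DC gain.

T(s) = G/(1+GH) = [55/(s+21)] / [1 + 55/(s+21)] = 55/(s+21+55) = 55/(s+76). DC gain = 55/76 = 0.7237.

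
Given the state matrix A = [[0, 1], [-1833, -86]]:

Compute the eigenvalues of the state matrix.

det(A - λI) = λ² - (-86)λ + 1833 = (λ - (-47))(λ - (-39)). Eigenvalues: -47, -39.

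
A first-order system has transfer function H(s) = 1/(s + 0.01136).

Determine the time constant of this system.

For H(s) = 1/(s + 1/τ), the pole is at -1/τ = -0.01136, so τ = 1/0.01136 = 88.03 s.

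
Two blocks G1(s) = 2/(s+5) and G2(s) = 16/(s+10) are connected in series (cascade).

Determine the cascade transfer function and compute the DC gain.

Series: multiply transfer functions. G_eq = 2/(s+5) × 16/(s+10) = 32/((s+5)(s+10)). DC gain = 32/(5×10) = 0.64.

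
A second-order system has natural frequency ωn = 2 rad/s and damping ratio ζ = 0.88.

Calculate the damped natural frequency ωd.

ωd = ωn√(1 - ζ²) = 2√(1 - 0.88²) = 0.95 rad/s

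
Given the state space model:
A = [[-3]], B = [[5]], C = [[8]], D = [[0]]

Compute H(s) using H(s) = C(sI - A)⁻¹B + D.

(sI - A)⁻¹ = 1/(s + 3). H(s) = 8 × 5/(s + 3) + 0 = 40/(s + 3).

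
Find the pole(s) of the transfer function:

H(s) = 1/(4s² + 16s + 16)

Discriminant = 16² - 4×4×16 = 256 - 256 = 0, so there is a repeated real pole at s = -16/(2×4) = -16/8 = -2. Pole: s = -2 (repeated, multiplicity 2).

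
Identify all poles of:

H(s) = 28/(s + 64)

Pole is where denominator = 0: s + 64 = 0, so s = -64.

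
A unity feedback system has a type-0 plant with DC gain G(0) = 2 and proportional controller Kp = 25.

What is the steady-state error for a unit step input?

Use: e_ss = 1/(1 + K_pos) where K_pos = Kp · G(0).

K_pos = Kp · G(0) = 25 × 2 = 50. e_ss = 1/(1 + 50) = 0.0196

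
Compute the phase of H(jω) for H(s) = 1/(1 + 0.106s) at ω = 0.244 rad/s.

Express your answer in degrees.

Phase = -arctan(ωτ) = -arctan(0.244 × 0.106) = -1.5°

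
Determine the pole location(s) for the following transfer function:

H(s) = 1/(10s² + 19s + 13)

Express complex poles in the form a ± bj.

Discriminant = 19² - 4×10×13 = 361 - 520 = -159 < 0, so the poles are a complex conjugate pair s = (-19 ± j√159)/(2×10). Real part = -19/(2×10) = -19/20 = -0.95; imaginary part = ±√159/(2×10) ≈ 0.6305. Poles: s = -0.95 ± 0.6305j.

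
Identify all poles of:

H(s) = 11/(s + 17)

Pole is where denominator = 0: s + 17 = 0, so s = -17.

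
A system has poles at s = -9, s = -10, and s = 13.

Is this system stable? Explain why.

Pole(s) at s = 13 are not in the left half-plane. System is unstable.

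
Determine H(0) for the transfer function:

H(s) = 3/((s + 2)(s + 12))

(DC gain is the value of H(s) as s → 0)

DC gain = H(0) = 3/(2 × 12) = 3/24 = 0.125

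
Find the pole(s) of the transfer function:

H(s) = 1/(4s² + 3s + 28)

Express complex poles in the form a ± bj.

Discriminant = 3² - 4×4×28 = 9 - 448 = -439 < 0, so the poles are a complex conjugate pair s = (-3 ± j√439)/(2×4). Real part = -3/(2×4) = -3/8 = -0.375; imaginary part = ±√439/(2×4) ≈ 2.6190. Poles: s = -0.375 ± 2.6190j.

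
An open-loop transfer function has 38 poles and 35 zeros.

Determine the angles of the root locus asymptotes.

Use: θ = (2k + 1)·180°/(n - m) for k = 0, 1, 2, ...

n - m = 38 - 35 = 3. Angles: θk = (2k + 1)·180°/3 = 60°, 180°, 300°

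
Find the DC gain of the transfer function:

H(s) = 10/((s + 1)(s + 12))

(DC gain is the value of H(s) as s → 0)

DC gain = H(0) = 10/(1 × 12) = 10/12 = 0.8333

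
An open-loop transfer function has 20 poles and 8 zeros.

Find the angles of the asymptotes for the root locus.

n - m = 20 - 8 = 12. Angles: θk = (2k + 1)·180°/12 = 15°, 45°, 75°, 105°, 135°, 165°, 195°, 225°, 255°, 285°, 315°, 345°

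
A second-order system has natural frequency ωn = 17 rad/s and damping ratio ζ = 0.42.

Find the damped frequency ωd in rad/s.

ωd = ωn√(1 - ζ²) = 17√(1 - 0.42²) = 15.43 rad/s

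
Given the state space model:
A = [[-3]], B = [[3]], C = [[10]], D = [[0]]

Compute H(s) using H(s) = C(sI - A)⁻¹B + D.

(sI - A)⁻¹ = 1/(s + 3). H(s) = 10 × 3/(s + 3) + 0 = 30/(s + 3).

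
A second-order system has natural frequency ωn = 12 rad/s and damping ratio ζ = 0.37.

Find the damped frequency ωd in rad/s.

ωd = ωn√(1 - ζ²) = 12√(1 - 0.37²) = 11.15 rad/s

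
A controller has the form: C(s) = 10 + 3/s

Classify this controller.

This is a Proportional-Integral (PI) controller.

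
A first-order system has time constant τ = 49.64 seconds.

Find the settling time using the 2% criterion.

For first-order system, 2% settling time ≈ 4τ = 4 × 49.64 = 198.56 s.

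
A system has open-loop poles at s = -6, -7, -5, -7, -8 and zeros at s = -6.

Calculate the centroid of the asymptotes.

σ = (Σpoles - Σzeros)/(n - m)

σ = (Σpoles - Σzeros)/(n - m) = (-33 - (-6))/(5 - 1) = -27/4 = -6.75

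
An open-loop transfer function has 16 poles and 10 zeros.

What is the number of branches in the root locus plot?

Root locus has n branches where n = number of poles = 16.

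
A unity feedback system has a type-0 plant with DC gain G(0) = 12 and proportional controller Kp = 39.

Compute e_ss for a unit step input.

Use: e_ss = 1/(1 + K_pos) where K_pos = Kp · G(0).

K_pos = Kp · G(0) = 39 × 12 = 468. e_ss = 1/(1 + 468) = 0.0021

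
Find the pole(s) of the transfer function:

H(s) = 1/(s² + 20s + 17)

Discriminant = 20² - 4×1×17 = 400 - 68 = 332 > 0, so two distinct real poles. Using quadratic formula: s = (-20 ± √332)/(2×1) = (-20 ± √332)/2, with √332 ≈ 18.2209. s₁ ≈ -0.8896, s₂ ≈ -19.1104. Poles: s₁ = -0.8896, s₂ = -19.1104.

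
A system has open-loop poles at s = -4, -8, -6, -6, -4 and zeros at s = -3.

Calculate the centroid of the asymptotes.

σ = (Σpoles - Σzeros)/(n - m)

σ = (Σpoles - Σzeros)/(n - m) = (-28 - (-3))/(5 - 1) = -25/4 = -6.25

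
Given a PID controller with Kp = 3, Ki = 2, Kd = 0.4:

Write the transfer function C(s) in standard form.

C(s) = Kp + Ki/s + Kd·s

Substituting values: C(s) = 3 + 2/s + 0.4s = (0.4s² + 3s + 2)/s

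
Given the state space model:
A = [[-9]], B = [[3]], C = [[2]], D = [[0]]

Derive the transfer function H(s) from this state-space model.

(sI - A)⁻¹ = 1/(s + 9). H(s) = 2 × 3/(s + 9) + 0 = 6/(s + 9).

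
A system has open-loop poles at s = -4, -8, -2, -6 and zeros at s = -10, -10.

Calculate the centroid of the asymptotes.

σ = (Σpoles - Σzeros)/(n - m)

σ = (Σpoles - Σzeros)/(n - m) = (-20 - (-20))/(4 - 2) = 0/2 = 0.0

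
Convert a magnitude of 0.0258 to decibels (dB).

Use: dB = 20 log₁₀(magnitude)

dB = 20 log₁₀(0.0258) = -31.8 dB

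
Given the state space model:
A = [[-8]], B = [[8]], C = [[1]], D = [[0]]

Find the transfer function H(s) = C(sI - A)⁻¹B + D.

(sI - A)⁻¹ = 1/(s + 8). H(s) = 1 × 8/(s + 8) + 0 = 8/(s + 8).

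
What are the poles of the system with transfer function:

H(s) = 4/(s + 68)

Pole is where denominator = 0: s + 68 = 0, so s = -68.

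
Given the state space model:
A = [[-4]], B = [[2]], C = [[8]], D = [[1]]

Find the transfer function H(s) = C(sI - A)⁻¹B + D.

(sI - A)⁻¹ = 1/(s + 4). H(s) = 8×2/(s + 4) + 1 = (s + 20)/(s + 4).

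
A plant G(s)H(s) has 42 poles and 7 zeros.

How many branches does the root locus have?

Root locus has n branches where n = number of poles = 42.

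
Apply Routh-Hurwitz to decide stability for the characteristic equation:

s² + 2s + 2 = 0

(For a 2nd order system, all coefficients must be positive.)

Coefficients: 1, 2, 2. All positive, so system is stable.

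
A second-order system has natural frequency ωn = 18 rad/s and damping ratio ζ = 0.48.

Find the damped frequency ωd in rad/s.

ωd = ωn√(1 - ζ²) = 18√(1 - 0.48²) = 15.79 rad/s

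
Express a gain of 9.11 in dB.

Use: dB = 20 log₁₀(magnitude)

dB = 20 log₁₀(9.11) = 19.2 dB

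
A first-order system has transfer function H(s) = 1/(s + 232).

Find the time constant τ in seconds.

For H(s) = 1/(s + 1/τ), the pole is at -1/τ = -232, so τ = 1/232 = 0.0043 s.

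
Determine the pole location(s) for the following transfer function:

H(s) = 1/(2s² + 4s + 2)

Discriminant = 4² - 4×2×2 = 16 - 16 = 0, so there is a repeated real pole at s = -4/(2×2) = -4/4 = -1. Pole: s = -1 (repeated, multiplicity 2).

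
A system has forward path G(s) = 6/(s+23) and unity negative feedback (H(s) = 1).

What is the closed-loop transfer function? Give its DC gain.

T(s) = G/(1+GH) = [6/(s+23)] / [1 + 6/(s+23)] = 6/(s+23+6) = 6/(s+29). DC gain = 6/29 = 0.2069.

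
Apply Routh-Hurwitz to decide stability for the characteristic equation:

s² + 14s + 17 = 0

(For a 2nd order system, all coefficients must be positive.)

Coefficients: 1, 14, 17. All positive, so system is stable.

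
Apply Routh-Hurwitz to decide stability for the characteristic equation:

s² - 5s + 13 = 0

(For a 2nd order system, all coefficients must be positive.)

Coefficients: 1, -5, 13. b=-5 not positive, so system is unstable.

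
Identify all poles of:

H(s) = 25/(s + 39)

Pole is where denominator = 0: s + 39 = 0, so s = -39.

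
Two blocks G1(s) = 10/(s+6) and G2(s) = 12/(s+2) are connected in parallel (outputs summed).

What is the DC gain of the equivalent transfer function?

Parallel: G_eq = G1 + G2. DC gain = G1(0) + G2(0) = 10/6 + 12/2 = 1.6667 + 6 = 7.6667.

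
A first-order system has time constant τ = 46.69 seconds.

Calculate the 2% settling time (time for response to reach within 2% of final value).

For first-order system, 2% settling time ≈ 4τ = 4 × 46.69 = 186.76 s.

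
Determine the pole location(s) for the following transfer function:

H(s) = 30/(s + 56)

Pole is where denominator = 0: s + 56 = 0, so s = -56.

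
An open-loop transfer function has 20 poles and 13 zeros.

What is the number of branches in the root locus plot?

Root locus has n branches where n = number of poles = 20.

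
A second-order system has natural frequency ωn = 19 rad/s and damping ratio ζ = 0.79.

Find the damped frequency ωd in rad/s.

ωd = ωn√(1 - ζ²) = 19√(1 - 0.79²) = 11.65 rad/s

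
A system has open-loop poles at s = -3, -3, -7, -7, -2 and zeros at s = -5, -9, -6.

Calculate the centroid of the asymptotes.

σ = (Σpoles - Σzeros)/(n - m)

σ = (Σpoles - Σzeros)/(n - m) = (-22 - (-20))/(5 - 3) = -2/2 = -1.0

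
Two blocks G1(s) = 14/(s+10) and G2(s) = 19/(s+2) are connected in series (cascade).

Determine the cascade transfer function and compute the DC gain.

Series: multiply transfer functions. G_eq = 14/(s+10) × 19/(s+2) = 266/((s+10)(s+2)). DC gain = 266/(10×2) = 13.3.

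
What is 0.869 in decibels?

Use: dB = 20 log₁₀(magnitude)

dB = 20 log₁₀(0.869) = -1.2 dB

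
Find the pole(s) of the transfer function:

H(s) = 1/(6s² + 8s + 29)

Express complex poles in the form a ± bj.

Discriminant = 8² - 4×6×29 = 64 - 696 = -632 < 0, so the poles are a complex conjugate pair s = (-8 ± j√632)/(2×6). Real part = -8/(2×6) = -8/12 ≈ -0.6667; imaginary part = ±√632/(2×6) ≈ 2.0950. Poles: s = -0.6667 ± 2.0950j.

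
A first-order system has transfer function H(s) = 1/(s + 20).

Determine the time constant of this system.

For H(s) = 1/(s + 1/τ), the pole is at -1/τ = -20, so τ = 1/20 = 0.05 s.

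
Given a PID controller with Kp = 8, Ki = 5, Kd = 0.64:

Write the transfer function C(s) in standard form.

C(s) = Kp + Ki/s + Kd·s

Substituting values: C(s) = 8 + 5/s + 0.64s = (0.64s² + 8s + 5)/s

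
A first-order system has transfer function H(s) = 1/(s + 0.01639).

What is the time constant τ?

For H(s) = 1/(s + 1/τ), the pole is at -1/τ = -0.01639, so τ = 1/0.01639 = 61.01 s.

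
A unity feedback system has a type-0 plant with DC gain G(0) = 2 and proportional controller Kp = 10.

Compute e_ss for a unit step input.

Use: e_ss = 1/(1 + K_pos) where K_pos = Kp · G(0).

K_pos = Kp · G(0) = 10 × 2 = 20. e_ss = 1/(1 + 20) = 0.0476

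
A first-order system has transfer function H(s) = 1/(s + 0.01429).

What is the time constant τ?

For H(s) = 1/(s + 1/τ), the pole is at -1/τ = -0.01429, so τ = 1/0.01429 = 69.98 s.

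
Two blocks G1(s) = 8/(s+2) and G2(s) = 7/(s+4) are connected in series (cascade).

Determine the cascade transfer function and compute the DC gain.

Series: multiply transfer functions. G_eq = 8/(s+2) × 7/(s+4) = 56/((s+2)(s+4)). DC gain = 56/(2×4) = 7.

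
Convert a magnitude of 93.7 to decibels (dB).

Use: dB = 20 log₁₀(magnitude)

dB = 20 log₁₀(93.7) = 39.4 dB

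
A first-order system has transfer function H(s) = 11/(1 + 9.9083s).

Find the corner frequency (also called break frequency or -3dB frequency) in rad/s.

Corner frequency = 1/τ = 1/9.9083 = 0.101 rad/s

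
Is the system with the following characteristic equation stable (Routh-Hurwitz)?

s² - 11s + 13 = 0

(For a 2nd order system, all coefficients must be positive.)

Coefficients: 1, -11, 13. b=-11 not positive, so system is unstable.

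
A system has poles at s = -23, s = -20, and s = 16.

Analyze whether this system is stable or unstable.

Pole(s) at s = 16 are not in the left half-plane. System is unstable.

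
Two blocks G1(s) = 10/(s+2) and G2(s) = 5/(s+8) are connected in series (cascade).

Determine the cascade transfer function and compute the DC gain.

Series: multiply transfer functions. G_eq = 10/(s+2) × 5/(s+8) = 50/((s+2)(s+8)). DC gain = 50/(2×8) = 3.125.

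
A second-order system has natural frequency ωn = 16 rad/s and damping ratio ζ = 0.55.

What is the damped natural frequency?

ωd = ωn√(1 - ζ²) = 16√(1 - 0.55²) = 13.36 rad/s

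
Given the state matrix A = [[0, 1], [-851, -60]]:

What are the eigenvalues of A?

det(A - λI) = λ² - (-60)λ + 851 = (λ - (-23))(λ - (-37)). Eigenvalues: -23, -37.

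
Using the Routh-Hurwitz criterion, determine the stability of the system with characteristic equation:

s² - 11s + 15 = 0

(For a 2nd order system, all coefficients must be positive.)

Coefficients: 1, -11, 15. b=-11 not positive, so system is unstable.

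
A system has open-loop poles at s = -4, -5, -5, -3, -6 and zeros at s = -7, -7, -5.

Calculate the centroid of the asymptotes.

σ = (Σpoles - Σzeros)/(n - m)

σ = (Σpoles - Σzeros)/(n - m) = (-23 - (-19))/(5 - 3) = -4/2 = -2.0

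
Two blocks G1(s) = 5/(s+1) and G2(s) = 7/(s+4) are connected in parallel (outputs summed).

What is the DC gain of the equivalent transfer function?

Parallel: G_eq = G1 + G2. DC gain = G1(0) + G2(0) = 5/1 + 7/4 = 5 + 1.75 = 6.75.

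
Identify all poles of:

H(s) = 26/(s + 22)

Pole is where denominator = 0: s + 22 = 0, so s = -22.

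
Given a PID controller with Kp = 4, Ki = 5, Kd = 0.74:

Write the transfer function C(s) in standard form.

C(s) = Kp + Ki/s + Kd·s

Substituting values: C(s) = 4 + 5/s + 0.74s = (0.74s² + 4s + 5)/s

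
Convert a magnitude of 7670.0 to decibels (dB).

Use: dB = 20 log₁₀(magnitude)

dB = 20 log₁₀(7670.0) = 77.7 dB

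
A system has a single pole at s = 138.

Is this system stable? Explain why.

Pole at s = 138 is in the right half-plane. Unstable.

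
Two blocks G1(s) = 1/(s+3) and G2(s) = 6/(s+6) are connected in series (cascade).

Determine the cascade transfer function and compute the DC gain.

Series: multiply transfer functions. G_eq = 1/(s+3) × 6/(s+6) = 6/((s+3)(s+6)). DC gain = 6/(3×6) = 0.3333.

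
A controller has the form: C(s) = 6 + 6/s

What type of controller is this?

This is a Proportional-Integral (PI) controller.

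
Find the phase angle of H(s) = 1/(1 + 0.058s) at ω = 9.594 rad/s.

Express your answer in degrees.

Phase = -arctan(ωτ) = -arctan(9.594 × 0.058) = -29.1°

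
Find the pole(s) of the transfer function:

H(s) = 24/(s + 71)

Pole is where denominator = 0: s + 71 = 0, so s = -71.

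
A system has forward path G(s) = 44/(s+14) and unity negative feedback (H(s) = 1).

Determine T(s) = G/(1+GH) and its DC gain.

T(s) = G/(1+GH) = [44/(s+14)] / [1 + 44/(s+14)] = 44/(s+14+44) = 44/(s+58). DC gain = 44/58 = 0.7586.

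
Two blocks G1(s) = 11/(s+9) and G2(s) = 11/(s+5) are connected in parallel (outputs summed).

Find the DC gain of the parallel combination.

Parallel: G_eq = G1 + G2. DC gain = G1(0) + G2(0) = 11/9 + 11/5 = 1.2222 + 2.2 = 3.4222.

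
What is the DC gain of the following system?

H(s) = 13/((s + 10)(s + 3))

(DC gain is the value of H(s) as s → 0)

DC gain = H(0) = 13/(10 × 3) = 13/30 = 0.4333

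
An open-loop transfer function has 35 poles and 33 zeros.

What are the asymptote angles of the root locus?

n - m = 35 - 33 = 2. Angles: θk = (2k + 1)·180°/2 = 90°, 270°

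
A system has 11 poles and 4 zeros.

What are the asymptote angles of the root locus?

n - m = 11 - 4 = 7. Angles: θk = (2k + 1)·180°/7 = 25.71°, 77.14°, 128.57°, 180°, 231.43°, 282.86°, 334.29°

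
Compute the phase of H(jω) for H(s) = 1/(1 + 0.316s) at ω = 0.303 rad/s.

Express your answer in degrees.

Phase = -arctan(ωτ) = -arctan(0.303 × 0.316) = -5.5°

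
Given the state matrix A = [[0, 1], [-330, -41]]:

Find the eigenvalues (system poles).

det(A - λI) = λ² - (-41)λ + 330 = (λ - (-11))(λ - (-30)). Eigenvalues: -11, -30.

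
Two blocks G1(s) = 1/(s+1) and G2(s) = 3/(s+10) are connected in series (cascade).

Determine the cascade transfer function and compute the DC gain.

Series: multiply transfer functions. G_eq = 1/(s+1) × 3/(s+10) = 3/((s+1)(s+10)). DC gain = 3/(1×10) = 0.3.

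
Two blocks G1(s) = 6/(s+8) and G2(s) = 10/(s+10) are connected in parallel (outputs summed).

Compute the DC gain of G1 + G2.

Parallel: G_eq = G1 + G2. DC gain = G1(0) + G2(0) = 6/8 + 10/10 = 0.75 + 1 = 1.75.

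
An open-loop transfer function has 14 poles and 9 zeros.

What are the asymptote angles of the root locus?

n - m = 14 - 9 = 5. Angles: θk = (2k + 1)·180°/5 = 36°, 108°, 180°, 252°, 324°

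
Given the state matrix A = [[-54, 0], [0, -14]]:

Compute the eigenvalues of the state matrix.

For diagonal matrix, eigenvalues are diagonal entries: λ₁ = -54, λ₂ = -14.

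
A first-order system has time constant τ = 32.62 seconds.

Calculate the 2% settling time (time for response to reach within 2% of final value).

For first-order system, 2% settling time ≈ 4τ = 4 × 32.62 = 130.48 s.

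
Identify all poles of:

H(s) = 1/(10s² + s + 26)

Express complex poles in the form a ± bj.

Discriminant = 1² - 4×10×26 = 1 - 1040 = -1039 < 0, so the poles are a complex conjugate pair s = (-1 ± j√1039)/(2×10). Real part = -1/(2×10) = -1/20 = -0.05; imaginary part = ±√1039/(2×10) ≈ 1.6117. Poles: s = -0.05 ± 1.6117j.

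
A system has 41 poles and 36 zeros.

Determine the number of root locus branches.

Root locus has n branches where n = number of poles = 41.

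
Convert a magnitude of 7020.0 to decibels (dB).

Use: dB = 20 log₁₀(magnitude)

dB = 20 log₁₀(7020.0) = 76.9 dB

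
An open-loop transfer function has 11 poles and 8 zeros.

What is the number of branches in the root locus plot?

Root locus has n branches where n = number of poles = 11.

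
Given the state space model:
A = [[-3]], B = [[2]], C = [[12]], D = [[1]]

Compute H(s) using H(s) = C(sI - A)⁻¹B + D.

(sI - A)⁻¹ = 1/(s + 3). H(s) = 12×2/(s + 3) + 1 = (s + 27)/(s + 3).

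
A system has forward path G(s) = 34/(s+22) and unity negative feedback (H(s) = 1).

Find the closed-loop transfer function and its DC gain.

T(s) = G/(1+GH) = [34/(s+22)] / [1 + 34/(s+22)] = 34/(s+22+34) = 34/(s+56). DC gain = 34/56 = 0.6071.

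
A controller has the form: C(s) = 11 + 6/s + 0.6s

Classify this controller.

This is a Proportional-Integral-Derivative (PID) controller.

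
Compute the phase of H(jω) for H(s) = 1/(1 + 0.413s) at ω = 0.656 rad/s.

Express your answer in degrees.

Phase = -arctan(ωτ) = -arctan(0.656 × 0.413) = -15.2°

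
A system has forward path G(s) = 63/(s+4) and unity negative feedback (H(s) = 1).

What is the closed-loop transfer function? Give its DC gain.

T(s) = G/(1+GH) = [63/(s+4)] / [1 + 63/(s+4)] = 63/(s+4+63) = 63/(s+67). DC gain = 63/67 = 0.9403.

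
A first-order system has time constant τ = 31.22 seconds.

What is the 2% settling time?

For first-order system, 2% settling time ≈ 4τ = 4 × 31.22 = 124.88 s.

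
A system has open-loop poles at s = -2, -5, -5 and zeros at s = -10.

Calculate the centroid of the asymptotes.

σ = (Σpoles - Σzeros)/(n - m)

σ = (Σpoles - Σzeros)/(n - m) = (-12 - (-10))/(3 - 1) = -2/2 = -1.0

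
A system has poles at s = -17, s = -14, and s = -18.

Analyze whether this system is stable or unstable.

All poles are in the left half-plane. System is stable.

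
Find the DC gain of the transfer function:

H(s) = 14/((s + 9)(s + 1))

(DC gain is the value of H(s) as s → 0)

DC gain = H(0) = 14/(9 × 1) = 14/9 = 1.5556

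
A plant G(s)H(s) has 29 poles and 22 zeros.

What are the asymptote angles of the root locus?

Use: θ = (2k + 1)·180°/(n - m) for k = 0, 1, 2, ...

n - m = 29 - 22 = 7. Angles: θk = (2k + 1)·180°/7 = 25.71°, 77.14°, 128.57°, 180°, 231.43°, 282.86°, 334.29°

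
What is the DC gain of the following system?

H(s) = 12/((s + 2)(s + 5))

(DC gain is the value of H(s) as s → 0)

DC gain = H(0) = 12/(2 × 5) = 12/10 = 1.2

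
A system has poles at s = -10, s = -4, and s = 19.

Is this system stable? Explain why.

Pole(s) at s = 19 are not in the left half-plane. System is unstable.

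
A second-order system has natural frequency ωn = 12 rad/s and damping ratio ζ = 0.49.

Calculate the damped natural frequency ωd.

ωd = ωn√(1 - ζ²) = 12√(1 - 0.49²) = 10.46 rad/s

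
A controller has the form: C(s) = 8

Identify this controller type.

This is a Proportional (P) controller.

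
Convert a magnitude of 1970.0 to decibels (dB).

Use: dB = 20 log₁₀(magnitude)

dB = 20 log₁₀(1970.0) = 65.9 dB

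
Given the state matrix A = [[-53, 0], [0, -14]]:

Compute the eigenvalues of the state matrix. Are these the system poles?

For diagonal matrix, eigenvalues are diagonal entries: λ₁ = -53, λ₂ = -14. Eigenvalues of A = system poles.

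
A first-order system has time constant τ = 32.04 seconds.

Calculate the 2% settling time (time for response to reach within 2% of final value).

For first-order system, 2% settling time ≈ 4τ = 4 × 32.04 = 128.16 s.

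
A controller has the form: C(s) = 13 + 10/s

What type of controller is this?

This is a Proportional-Integral (PI) controller.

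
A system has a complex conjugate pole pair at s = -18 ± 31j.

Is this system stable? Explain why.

Real part of poles is -18 (< 0, left half-plane). Stable.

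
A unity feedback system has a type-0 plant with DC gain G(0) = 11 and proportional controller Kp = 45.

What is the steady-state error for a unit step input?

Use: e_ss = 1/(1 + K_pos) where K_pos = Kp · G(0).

K_pos = Kp · G(0) = 45 × 11 = 495. e_ss = 1/(1 + 495) = 0.0020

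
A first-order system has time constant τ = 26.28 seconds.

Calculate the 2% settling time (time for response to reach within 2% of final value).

For first-order system, 2% settling time ≈ 4τ = 4 × 26.28 = 105.12 s.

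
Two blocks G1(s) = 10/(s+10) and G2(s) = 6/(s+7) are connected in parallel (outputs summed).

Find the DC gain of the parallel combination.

Parallel: G_eq = G1 + G2. DC gain = G1(0) + G2(0) = 10/10 + 6/7 = 1 + 0.8571 = 1.8571.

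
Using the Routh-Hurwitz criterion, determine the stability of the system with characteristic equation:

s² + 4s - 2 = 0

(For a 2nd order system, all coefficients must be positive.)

Coefficients: 1, 4, -2. c=-2 not positive, so system is unstable.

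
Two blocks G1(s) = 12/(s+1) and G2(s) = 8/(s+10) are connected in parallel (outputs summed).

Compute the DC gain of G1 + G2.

Parallel: G_eq = G1 + G2. DC gain = G1(0) + G2(0) = 12/1 + 8/10 = 12 + 0.8 = 12.8.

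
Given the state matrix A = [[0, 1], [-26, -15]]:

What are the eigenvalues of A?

det(A - λI) = λ² - (-15)λ + 26 = (λ - (-13))(λ - (-2)). Eigenvalues: -13, -2.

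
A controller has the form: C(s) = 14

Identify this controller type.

This is a Proportional (P) controller.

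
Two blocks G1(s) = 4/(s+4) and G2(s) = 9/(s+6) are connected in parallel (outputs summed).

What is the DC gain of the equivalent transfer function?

Parallel: G_eq = G1 + G2. DC gain = G1(0) + G2(0) = 4/4 + 9/6 = 1 + 1.5 = 2.5.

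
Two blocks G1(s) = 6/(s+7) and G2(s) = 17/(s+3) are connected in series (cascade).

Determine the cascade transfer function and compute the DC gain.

Series: multiply transfer functions. G_eq = 6/(s+7) × 17/(s+3) = 102/((s+7)(s+3)). DC gain = 102/(7×3) = 4.8571.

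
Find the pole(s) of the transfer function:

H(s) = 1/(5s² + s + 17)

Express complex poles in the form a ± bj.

Discriminant = 1² - 4×5×17 = 1 - 340 = -339 < 0, so the poles are a complex conjugate pair s = (-1 ± j√339)/(2×5). Real part = -1/(2×5) = -1/10 = -0.1; imaginary part = ±√339/(2×5) ≈ 1.8412. Poles: s = -0.1 ± 1.8412j.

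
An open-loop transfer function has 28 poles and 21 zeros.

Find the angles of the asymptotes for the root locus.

n - m = 28 - 21 = 7. Angles: θk = (2k + 1)·180°/7 = 25.71°, 77.14°, 128.57°, 180°, 231.43°, 282.86°, 334.29°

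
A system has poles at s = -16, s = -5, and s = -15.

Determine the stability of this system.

All poles are in the left half-plane. System is stable.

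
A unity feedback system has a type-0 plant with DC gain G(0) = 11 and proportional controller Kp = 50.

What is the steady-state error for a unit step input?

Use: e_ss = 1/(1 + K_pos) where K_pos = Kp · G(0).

K_pos = Kp · G(0) = 50 × 11 = 550. e_ss = 1/(1 + 550) = 0.0018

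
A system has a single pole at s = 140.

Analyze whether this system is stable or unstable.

Pole at s = 140 is in the right half-plane. Unstable.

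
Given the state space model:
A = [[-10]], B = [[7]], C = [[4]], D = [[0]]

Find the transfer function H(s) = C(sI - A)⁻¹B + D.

(sI - A)⁻¹ = 1/(s + 10). H(s) = 4 × 7/(s + 10) + 0 = 28/(s + 10).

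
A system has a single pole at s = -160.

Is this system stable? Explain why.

Pole at s = -160 is in the left half-plane. Stable.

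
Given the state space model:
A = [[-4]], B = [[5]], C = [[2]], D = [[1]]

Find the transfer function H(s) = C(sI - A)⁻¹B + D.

(sI - A)⁻¹ = 1/(s + 4). H(s) = 2×5/(s + 4) + 1 = (s + 14)/(s + 4).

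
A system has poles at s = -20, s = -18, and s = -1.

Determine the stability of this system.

All poles are in the left half-plane. System is stable.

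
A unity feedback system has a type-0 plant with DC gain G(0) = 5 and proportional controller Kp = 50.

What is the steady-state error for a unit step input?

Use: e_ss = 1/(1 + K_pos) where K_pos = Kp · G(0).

K_pos = Kp · G(0) = 50 × 5 = 250. e_ss = 1/(1 + 250) = 0.0040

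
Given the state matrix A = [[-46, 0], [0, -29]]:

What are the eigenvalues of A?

For diagonal matrix, eigenvalues are diagonal entries: λ₁ = -46, λ₂ = -29.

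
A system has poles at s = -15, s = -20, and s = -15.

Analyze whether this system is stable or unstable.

All poles are in the left half-plane. System is stable.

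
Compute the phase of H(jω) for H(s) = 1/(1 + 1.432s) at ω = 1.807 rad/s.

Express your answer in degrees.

Phase = -arctan(ωτ) = -arctan(1.807 × 1.432) = -68.9°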